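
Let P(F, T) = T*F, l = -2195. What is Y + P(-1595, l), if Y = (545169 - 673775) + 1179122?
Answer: 4551541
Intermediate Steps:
P(F, T) = F*T
Y = 1050516 (Y = -128606 + 1179122 = 1050516)
Y + P(-1595, l) = 1050516 - 1595*(-2195) = 1050516 + 3501025 = 4551541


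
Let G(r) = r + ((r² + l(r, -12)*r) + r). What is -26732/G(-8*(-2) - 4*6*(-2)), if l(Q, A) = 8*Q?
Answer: -6683/9248 ≈ -0.72264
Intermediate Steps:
G(r) = 2*r + 9*r² (G(r) = r + ((r² + (8*r)*r) + r) = r + ((r² + 8*r²) + r) = r + (9*r² + r) = r + (r + 9*r²) = 2*r + 9*r²)
-26732/G(-8*(-2) - 4*6*(-2)) = -26732*1/((2 + 9*(-8*(-2) - 4*6*(-2)))*(-8*(-2) - 4*6*(-2))) = -26732*1/((2 + 9*(16 - 24*(-2)))*(16 - 24*(-2))) = -26732*1/((2 + 9*(16 + 48))*(16 + 48)) = -26732*1/(64*(2 + 9*64)) = -26732*1/(64*(2 + 576)) = -26732/(64*578) = -26732/36992 = -26732*1/36992 = -6683/9248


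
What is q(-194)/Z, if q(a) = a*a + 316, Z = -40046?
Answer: -18976/20023 ≈ -0.94771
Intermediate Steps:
q(a) = 316 + a**2 (q(a) = a**2 + 316 = 316 + a**2)
q(-194)/Z = (316 + (-194)**2)/(-40046) = (316 + 37636)*(-1/40046) = 37952*(-1/40046) = -18976/20023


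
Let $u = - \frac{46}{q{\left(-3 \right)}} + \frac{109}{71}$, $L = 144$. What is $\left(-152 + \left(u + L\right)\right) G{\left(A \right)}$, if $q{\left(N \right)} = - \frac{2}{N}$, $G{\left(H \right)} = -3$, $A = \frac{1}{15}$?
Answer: $\frac{16074}{71} \approx 226.39$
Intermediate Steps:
$A = \frac{1}{15} \approx 0.066667$
$u = - \frac{4790}{71}$ ($u = - \frac{46}{\left(-2\right) \frac{1}{-3}} + \frac{109}{71} = - \frac{46}{\left(-2\right) \left(- \frac{1}{3}\right)} + 109 \cdot \frac{1}{71} = - \frac{46}{\frac{2}{3}} + \frac{109}{71} = \left(-46\right) \frac{3}{2} + \frac{109}{71} = -69 + \frac{109}{71} = - \frac{4790}{71} \approx -67.465$)
$\left(-152 + \left(u + L\right)\right) G{\left(A \right)} = \left(-152 + \left(- \frac{4790}{71} + 144\right)\right) \left(-3\right) = \left(-152 + \frac{5434}{71}\right) \left(-3\right) = \left(- \frac{5358}{71}\right) \left(-3\right) = \frac{16074}{71}$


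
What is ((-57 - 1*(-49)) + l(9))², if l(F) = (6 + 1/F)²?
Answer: 5650129/6561 ≈ 861.17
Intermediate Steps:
((-57 - 1*(-49)) + l(9))² = ((-57 - 1*(-49)) + (1 + 6*9)²/9²)² = ((-57 + 49) + (1 + 54)²/81)² = (-8 + (1/81)*55²)² = (-8 + (1/81)*3025)² = (-8 + 3025/81)² = (2377/81)² = 5650129/6561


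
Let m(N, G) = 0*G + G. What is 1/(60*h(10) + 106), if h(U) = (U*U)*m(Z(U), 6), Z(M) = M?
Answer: 1/36106 ≈ 2.7696e-5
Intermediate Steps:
m(N, G) = G (m(N, G) = 0 + G = G)
h(U) = 6*U² (h(U) = (U*U)*6 = U²*6 = 6*U²)
1/(60*h(10) + 106) = 1/(60*(6*10²) + 106) = 1/(60*(6*100) + 106) = 1/(60*600 + 106) = 1/(36000 + 106) = 1/36106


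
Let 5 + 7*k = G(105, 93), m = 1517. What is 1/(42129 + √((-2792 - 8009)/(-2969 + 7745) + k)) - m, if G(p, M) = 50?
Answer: -90014035470469955/59336873354599 - 2*√1164378054/59336873354599 ≈ -1517.0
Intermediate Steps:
k = 45/7 (k = -5/7 + (⅐)*50 = -5/7 + 50/7 = 45/7 ≈ 6.4286)
1/(42129 + √((-2792 - 8009)/(-2969 + 7745) + k)) - m = 1/(42129 + √((-2792 - 8009)/(-2969 + 7745) + 45/7)) - 1*1517 = 1/(42129 + √(-10801/4776 + 45/7)) - 1517 = 1/(42129 + √(139313/33432)) - 1517 = 1/(42129 + √1164378054/16716) - 1517 = -1517 + 1/(42129 + √1164378054/16716)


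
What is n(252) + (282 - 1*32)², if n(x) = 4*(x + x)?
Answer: 64516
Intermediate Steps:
n(x) = 8*x (n(x) = 4*(2*x) = 8*x)
n(252) + (282 - 1*32)² = 8*252 + (282 - 1*32)² = 2016 + (282 - 32)² = 2016 + 250² = 2016 + 62500 = 64516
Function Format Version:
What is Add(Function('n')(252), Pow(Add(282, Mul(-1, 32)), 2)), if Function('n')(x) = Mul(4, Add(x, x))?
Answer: 64516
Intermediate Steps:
Function('n')(x) = Mul(8, x) (Function('n')(x) = Mul(4, Mul(2, x)) = Mul(8, x))
Add(Function('n')(252), Pow(Add(282, Mul(-1, 32)), 2)) = Add(Mul(8, 252), Pow(Add(282, Mul(-1, 32)), 2)) = Add(2016, Pow(Add(282, -32), 2)) = Add(2016, Pow(250, 2)) = Add(2016, 62500) = 64516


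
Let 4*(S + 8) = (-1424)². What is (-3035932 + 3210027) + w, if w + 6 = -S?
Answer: -332847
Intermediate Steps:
S = 506936 (S = -8 + (¼)*(-1424)² = -8 + (¼)*2027776 = -8 + 506944 = 506936)
w = -506942 (w = -6 - 1*506936 = -6 - 506936 = -506942)
(-3035932 + 3210027) + w = (-3035932 + 3210027) - 506942 = 174095 - 506942 = -332847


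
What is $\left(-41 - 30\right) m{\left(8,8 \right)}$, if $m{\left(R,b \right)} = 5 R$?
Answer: $-2840$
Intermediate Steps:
$\left(-41 - 30\right) m{\left(8,8 \right)} = \left(-41 - 30\right) 5 \cdot 8 = \left(-71\right) 40 = -2840$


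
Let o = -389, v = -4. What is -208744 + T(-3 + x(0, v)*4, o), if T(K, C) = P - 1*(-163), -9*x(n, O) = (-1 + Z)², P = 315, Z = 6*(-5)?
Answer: -208266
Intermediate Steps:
Z = -30
x(n, O) = -961/9 (x(n, O) = -(-1 - 30)²/9 = -⅑*(-31)² = -⅑*961 = -961/9)
T(K, C) = 478 (T(K, C) = 315 - 1*(-163) = 315 + 163 = 478)
-208744 + T(-3 + x(0, v)*4, o) = -208744 + 478 = -208266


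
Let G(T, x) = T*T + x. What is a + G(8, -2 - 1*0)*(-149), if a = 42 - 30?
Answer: -9226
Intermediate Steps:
G(T, x) = x + T² (G(T, x) = T² + x = x + T²)
a = 12
a + G(8, -2 - 1*0)*(-149) = 12 + ((-2 - 1*0) + 8²)*(-149) = 12 + ((-2 + 0) + 64)*(-149) = 12 + (-2 + 64)*(-149) = 12 + 62*(-149) = 12 - 9238 = -9226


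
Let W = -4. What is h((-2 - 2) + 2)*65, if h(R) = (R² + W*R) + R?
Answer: 650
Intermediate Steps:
h(R) = R² - 3*R (h(R) = (R² - 4*R) + R = R² - 3*R)
h((-2 - 2) + 2)*65 = (((-2 - 2) + 2)*(-3 + ((-2 - 2) + 2)))*65 = ((-4 + 2)*(-3 + (-4 + 2)))*65 = -2*(-3 - 2)*65 = -2*(-5)*65 = 10*65 = 650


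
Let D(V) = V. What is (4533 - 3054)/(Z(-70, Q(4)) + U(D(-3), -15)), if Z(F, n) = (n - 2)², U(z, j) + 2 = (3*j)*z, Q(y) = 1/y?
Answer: 23664/2177 ≈ 10.870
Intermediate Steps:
U(z, j) = -2 + 3*j*z (U(z, j) = -2 + (3*j)*z = -2 + 3*j*z)
Z(F, n) = (-2 + n)²
(4533 - 3054)/(Z(-70, Q(4)) + U(D(-3), -15)) = (4533 - 3054)/((-2 + 1/4)² + (-2 + 3*(-15)*(-3))) = 1479/((-2 + ¼)² + (-2 + 135)) = 1479/((-7/4)² + 133) = 1479/(49/16 + 133) = 1479/(2177/16) = 1479*(16/2177) = 23664/2177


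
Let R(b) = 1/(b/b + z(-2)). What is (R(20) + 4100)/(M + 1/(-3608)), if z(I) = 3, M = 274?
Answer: 14793702/988591 ≈ 14.964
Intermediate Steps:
R(b) = 1/4 (R(b) = 1/(b/b + 3) = 1/(1 + 3) = 1/4)
(R(20) + 4100)/(M + 1/(-3608)) = (1/4 + 4100)/(274 + 1/(-3608)) = 16401/(4*(274 - 1/3608)) = 16401/(4*(988591/3608)) = (16401/4)*(3608/988591) = 14793702/988591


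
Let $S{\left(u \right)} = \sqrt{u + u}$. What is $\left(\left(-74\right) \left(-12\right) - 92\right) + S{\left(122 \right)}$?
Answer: $796 + 2 \sqrt{61} \approx 811.62$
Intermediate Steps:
$S{\left(u \right)} = \sqrt{2} \sqrt{u}$ ($S{\left(u \right)} = \sqrt{2 u} = \sqrt{2} \sqrt{u}$)
$\left(\left(-74\right) \left(-12\right) - 92\right) + S{\left(122 \right)} = \left(\left(-74\right) \left(-12\right) - 92\right) + \sqrt{2} \sqrt{122} = \left(888 - 92\right) + 2 \sqrt{61} = 796 + 2 \sqrt{61}$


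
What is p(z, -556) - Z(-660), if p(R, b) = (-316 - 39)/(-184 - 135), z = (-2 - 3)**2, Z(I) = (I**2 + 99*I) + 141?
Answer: -118157564/319 ≈ -3.7040e+5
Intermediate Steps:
Z(I) = 141 + I**2 + 99*I
z = 25 (z = (-5)**2 = 25)
p(R, b) = 355/319 (p(R, b) = -355/(-319) = -355*(-1/319) = 355/319)
p(z, -556) - Z(-660) = 355/319 - (141 + (-660)**2 + 99*(-660)) = 355/319 - (141 + 435600 - 65340) = 355/319 - 1*370401 = 355/319 - 370401 = -118157564/319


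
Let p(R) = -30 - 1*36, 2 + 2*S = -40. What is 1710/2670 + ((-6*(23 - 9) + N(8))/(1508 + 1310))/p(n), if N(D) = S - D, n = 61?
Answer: 10611373/16552932 ≈ 0.64106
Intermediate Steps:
S = -21 (S = -1 + (1/2)*(-40) = -1 - 20 = -21)
N(D) = -21 - D
p(R) = -66 (p(R) = -30 - 36 = -66)
1710/2670 + ((-6*(23 - 9) + N(8))/(1508 + 1310))/p(n) = 1710/2670 + ((-6*(23 - 9) + (-21 - 1*8))/(1508 + 1310))/(-66) = 1710*(1/2670) + ((-6*14 + (-21 - 8))/2818)*(-1/66) = 57/89 + ((-84 - 29)*(1/2818))*(-1/66) = 57/89 - 113*1/2818*(-1/66) = 57/89 - 113/2818*(-1/66) = 57/89 + 113/185988 = 10611373/16552932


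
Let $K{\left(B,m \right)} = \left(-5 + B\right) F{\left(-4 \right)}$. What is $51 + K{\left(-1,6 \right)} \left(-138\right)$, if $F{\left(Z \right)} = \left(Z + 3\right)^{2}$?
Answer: $879$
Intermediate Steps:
$F{\left(Z \right)} = \left(3 + Z\right)^{2}$
$K{\left(B,m \right)} = -5 + B$ ($K{\left(B,m \right)} = \left(-5 + B\right) \left(3 - 4\right)^{2} = \left(-5 + B\right) \left(-1\right)^{2} = \left(-5 + B\right) 1 = -5 + B$)
$51 + K{\left(-1,6 \right)} \left(-138\right) = 51 + \left(-5 - 1\right) \left(-138\right) = 51 - -828 = 51 + 828 = 879$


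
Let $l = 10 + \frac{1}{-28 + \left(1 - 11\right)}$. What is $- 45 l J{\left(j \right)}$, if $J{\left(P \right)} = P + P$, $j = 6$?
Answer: $- \frac{102330}{19} \approx -5385.8$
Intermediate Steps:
$l = \frac{379}{38}$ ($l = 10 + \frac{1}{-28 + \left(1 - 11\right)} = 10 + \frac{1}{-28 - 10} = 10 + \frac{1}{-38} = 10 - \frac{1}{38} = \frac{379}{38} \approx 9.9737$)
$J{\left(P \right)} = 2 P$
$- 45 l J{\left(j \right)} = - 45 \frac{379 \cdot 2 \cdot 6}{38} = - 45 \cdot \frac{379}{38} \cdot 12 = \left(-45\right) \frac{2274}{19} = - \frac{102330}{19}$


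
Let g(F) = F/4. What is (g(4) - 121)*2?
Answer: -240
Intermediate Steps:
g(F) = F/4 (g(F) = F*(¼) = F/4)
(g(4) - 121)*2 = ((¼)*4 - 121)*2 = (1 - 121)*2 = -120*2 = -240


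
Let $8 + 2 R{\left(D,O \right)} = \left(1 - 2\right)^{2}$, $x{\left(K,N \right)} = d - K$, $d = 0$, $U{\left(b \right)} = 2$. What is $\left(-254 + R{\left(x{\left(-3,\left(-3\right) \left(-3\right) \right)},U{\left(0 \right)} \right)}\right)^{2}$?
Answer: $\frac{265225}{4} \approx 66306.0$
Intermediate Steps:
$x{\left(K,N \right)} = - K$ ($x{\left(K,N \right)} = 0 - K = - K$)
$R{\left(D,O \right)} = - \frac{7}{2}$ ($R{\left(D,O \right)} = -4 + \frac{\left(1 - 2\right)^{2}}{2} = -4 + \frac{\left(-1\right)^{2}}{2} = -4 + \frac{1}{2} \cdot 1 = -4 + \frac{1}{2} = - \frac{7}{2}$)
$\left(-254 + R{\left(x{\left(-3,\left(-3\right) \left(-3\right) \right)},U{\left(0 \right)} \right)}\right)^{2} = \left(-254 - \frac{7}{2}\right)^{2} = \left(- \frac{515}{2}\right)^{2} = \frac{265225}{4}$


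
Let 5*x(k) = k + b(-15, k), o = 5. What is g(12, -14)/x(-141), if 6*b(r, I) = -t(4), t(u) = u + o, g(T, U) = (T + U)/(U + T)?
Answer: -2/57 ≈ -0.035088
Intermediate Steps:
g(T, U) = 1 (g(T, U) = (T + U)/(T + U) = 1)
t(u) = 5 + u (t(u) = u + 5 = 5 + u)
b(r, I) = -3/2 (b(r, I) = (-(5 + 4))/6 = (-1*9)/6 = (⅙)*(-9) = -3/2)
x(k) = -3/10 + k/5 (x(k) = (k - 3/2)/5 = (-3/2 + k)/5 = -3/10 + k/5)
g(12, -14)/x(-141) = 1/(-3/10 + (⅕)*(-141)) = 1/(-3/10 - 141/5) = 1/(-57/2) = 1*(-2/57) = -2/57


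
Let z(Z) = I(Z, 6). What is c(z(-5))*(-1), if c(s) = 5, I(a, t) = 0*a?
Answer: -5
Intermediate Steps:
I(a, t) = 0
z(Z) = 0
c(z(-5))*(-1) = 5*(-1) = -5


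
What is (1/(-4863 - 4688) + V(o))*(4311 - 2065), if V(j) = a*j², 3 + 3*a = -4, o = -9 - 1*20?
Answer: -126285258040/28653 ≈ -4.4074e+6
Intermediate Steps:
o = -29 (o = -9 - 20 = -29)
a = -7/3 (a = -1 + (⅓)*(-4) = -1 - 4/3 = -7/3 ≈ -2.3333)
V(j) = -7*j²/3
(1/(-4863 - 4688) + V(o))*(4311 - 2065) = (1/(-4863 - 4688) - 7/3*(-29)²)*(4311 - 2065) = (1/(-9551) - 7/3*841)*2246 = (-1/9551 - 5887/3)*2246 = -56226740/28653*2246 = -126285258040/28653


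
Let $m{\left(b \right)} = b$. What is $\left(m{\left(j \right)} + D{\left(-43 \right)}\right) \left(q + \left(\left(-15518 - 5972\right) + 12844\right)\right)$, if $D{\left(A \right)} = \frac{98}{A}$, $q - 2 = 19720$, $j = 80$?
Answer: $\frac{37015992}{43} \approx 8.6084 \cdot 10^{5}$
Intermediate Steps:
$q = 19722$ ($q = 2 + 19720 = 19722$)
$\left(m{\left(j \right)} + D{\left(-43 \right)}\right) \left(q + \left(\left(-15518 - 5972\right) + 12844\right)\right) = \left(80 + \frac{98}{-43}\right) \left(19722 + \left(\left(-15518 - 5972\right) + 12844\right)\right) = \left(80 + 98 \left(- \frac{1}{43}\right)\right) \left(19722 + \left(-21490 + 12844\right)\right) = \left(80 - \frac{98}{43}\right) \left(19722 - 8646\right) = \frac{3342}{43} \cdot 11076 = \frac{37015992}{43}$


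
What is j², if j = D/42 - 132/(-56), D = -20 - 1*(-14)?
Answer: 961/196 ≈ 4.9031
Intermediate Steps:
D = -6 (D = -20 + 14 = -6)
j = 31/14 (j = -6/42 - 132/(-56) = -6*1/42 - 132*(-1/56) = -⅐ + 33/14 = 31/14 ≈ 2.2143)
j² = (31/14)² = 961/196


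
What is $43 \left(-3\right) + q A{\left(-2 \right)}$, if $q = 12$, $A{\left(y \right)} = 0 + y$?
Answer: $-153$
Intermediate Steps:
$A{\left(y \right)} = y$
$43 \left(-3\right) + q A{\left(-2 \right)} = 43 \left(-3\right) + 12 \left(-2\right) = -129 - 24 = -153$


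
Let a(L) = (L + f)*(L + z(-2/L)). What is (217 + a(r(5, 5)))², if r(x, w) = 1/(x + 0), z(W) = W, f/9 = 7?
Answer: 101183481/625 ≈ 1.6189e+5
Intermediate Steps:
f = 63 (f = 9*7 = 63)
r(x, w) = 1/x
a(L) = (63 + L)*(L - 2/L) (a(L) = (L + 63)*(L - 2/L) = (63 + L)*(L - 2/L))
(217 + a(r(5, 5)))² = (217 + (-2 + (1/5)² - 126/(1/5) + 63/5))² = (217 + (-2 + (⅕)² - 126/⅕ + 63*(⅕)))² = (217 + (-2 + 1/25 - 126*5 + 63/5))² = (217 + (-2 + 1/25 - 630 + 63/5))² = (217 - 15484/25)² = (-10059/25)² = 101183481/625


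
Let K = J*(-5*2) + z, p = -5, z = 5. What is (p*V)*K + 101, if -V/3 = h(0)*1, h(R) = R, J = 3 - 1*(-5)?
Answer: 101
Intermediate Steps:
J = 8 (J = 3 + 5 = 8)
V = 0 (V = -0 = -3*0 = 0)
K = -75 (K = 8*(-5*2) + 5 = 8*(-10) + 5 = -80 + 5 = -75)
(p*V)*K + 101 = -5*0*(-75) + 101 = 0*(-75) + 101 = 0 + 101 = 101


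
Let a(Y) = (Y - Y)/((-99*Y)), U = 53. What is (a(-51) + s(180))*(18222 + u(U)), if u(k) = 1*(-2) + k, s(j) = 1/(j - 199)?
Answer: -18273/19 ≈ -961.74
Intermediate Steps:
s(j) = 1/(-199 + j)
u(k) = -2 + k
a(Y) = 0 (a(Y) = 0*(-1/(99*Y)) = 0)
(a(-51) + s(180))*(18222 + u(U)) = (0 + 1/(-199 + 180))*(18222 + (-2 + 53)) = (0 + 1/(-19))*(18222 + 51) = (0 - 1/19)*18273 = -1/19*18273 = -18273/19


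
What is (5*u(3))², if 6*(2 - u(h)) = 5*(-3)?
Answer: 2025/4 ≈ 506.25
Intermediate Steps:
u(h) = 9/2 (u(h) = 2 - 5*(-3)/6 = 2 - ⅙*(-15) = 2 + 5/2 = 9/2)
(5*u(3))² = (5*(9/2))² = (45/2)² = 2025/4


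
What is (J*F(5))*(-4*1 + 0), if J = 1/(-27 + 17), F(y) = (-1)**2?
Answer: 2/5 ≈ 0.40000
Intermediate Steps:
F(y) = 1
J = -1/10 (J = 1/(-10) = -1/10 ≈ -0.10000)
(J*F(5))*(-4*1 + 0) = (-1/10*1)*(-4*1 + 0) = -(-4 + 0)/10 = -1/10*(-4) = 2/5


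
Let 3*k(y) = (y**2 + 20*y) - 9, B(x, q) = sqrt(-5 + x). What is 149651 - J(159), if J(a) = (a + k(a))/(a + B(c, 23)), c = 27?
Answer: 3778501372/25259 + 9643*sqrt(22)/25259 ≈ 1.4959e+5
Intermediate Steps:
k(y) = -3 + y**2/3 + 20*y/3 (k(y) = ((y**2 + 20*y) - 9)/3 = (-9 + y**2 + 20*y)/3 = -3 + y**2/3 + 20*y/3)
J(a) = (-3 + a**2/3 + 23*a/3)/(a + sqrt(22)) (J(a) = (a + (-3 + a**2/3 + 20*a/3))/(a + sqrt(-5 + 27)) = (-3 + a**2/3 + 23*a/3)/(a + sqrt(22)))
149651 - J(159) = 149651 - (-9 + 159**2 + 23*159)/(3*(159 + sqrt(22))) = 149651 - (-9 + 25281 + 3657)/(3*(159 + sqrt(22))) = 149651 - 28929/(3*(159 + sqrt(22))) = 149651 - 9643/(159 + sqrt(22))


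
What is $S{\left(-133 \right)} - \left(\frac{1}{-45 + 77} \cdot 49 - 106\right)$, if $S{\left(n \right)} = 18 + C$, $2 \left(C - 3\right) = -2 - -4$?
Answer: $\frac{4047}{32} \approx 126.47$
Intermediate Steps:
$C = 4$ ($C = 3 + \frac{-2 - -4}{2} = 3 + \frac{-2 + 4}{2} = 3 + \frac{1}{2} \cdot 2 = 3 + 1 = 4$)
$S{\left(n \right)} = 22$ ($S{\left(n \right)} = 18 + 4 = 22$)
$S{\left(-133 \right)} - \left(\frac{1}{-45 + 77} \cdot 49 - 106\right) = 22 - \left(\frac{1}{-45 + 77} \cdot 49 - 106\right) = 22 - \left(\frac{1}{32} \cdot 49 - 106\right) = 22 - \left(\frac{49}{32} - 106\right) = 22 - - \frac{3343}{32} = 22 + \frac{3343}{32} = \frac{4047}{32}$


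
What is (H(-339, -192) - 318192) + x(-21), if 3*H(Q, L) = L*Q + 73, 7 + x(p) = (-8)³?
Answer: -890972/3 ≈ -2.9699e+5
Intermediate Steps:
x(p) = -519 (x(p) = -7 + (-8)³ = -7 - 512 = -519)
H(Q, L) = 73/3 + L*Q/3 (H(Q, L) = (L*Q + 73)/3 = (73 + L*Q)/3 = 73/3 + L*Q/3)
(H(-339, -192) - 318192) + x(-21) = ((73/3 + (⅓)*(-192)*(-339)) - 318192) - 519 = ((73/3 + 21696) - 318192) - 519 = (65161/3 - 318192) - 519 = -889415/3 - 519 = -890972/3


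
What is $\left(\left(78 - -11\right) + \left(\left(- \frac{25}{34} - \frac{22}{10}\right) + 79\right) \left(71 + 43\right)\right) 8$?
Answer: $\frac{5957056}{85} \approx 70083.0$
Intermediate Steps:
$\left(\left(78 - -11\right) + \left(\left(- \frac{25}{34} - \frac{22}{10}\right) + 79\right) \left(71 + 43\right)\right) 8 = \left(\left(78 + 11\right) + \left(\left(\left(-25\right) \frac{1}{34} - \frac{11}{5}\right) + 79\right) 114\right) 8 = \left(89 + \left(\left(- \frac{25}{34} - \frac{11}{5}\right) + 79\right) 114\right) 8 = \left(89 + \left(- \frac{499}{170} + 79\right) 114\right) 8 = \left(89 + \frac{12931}{170} \cdot 114\right) 8 = \left(89 + \frac{737067}{85}\right) 8 = \frac{744632}{85} \cdot 8 = \frac{5957056}{85}$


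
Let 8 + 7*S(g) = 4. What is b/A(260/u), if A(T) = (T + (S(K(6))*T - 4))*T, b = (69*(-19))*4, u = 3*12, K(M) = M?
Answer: 52164/65 ≈ 802.52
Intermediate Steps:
u = 36
S(g) = -4/7 (S(g) = -8/7 + (1/7)*4 = -8/7 + 4/7 = -4/7)
b = -5244 (b = -1311*4 = -5244)
A(T) = T*(-4 + 3*T/7) (A(T) = (T + (-4*T/7 - 4))*T = (T + (-4 - 4*T/7))*T = (-4 + 3*T/7)*T = T*(-4 + 3*T/7))
b/A(260/u) = -5244*63/(65*(-28 + 3*(260/36))) = -5244*63/(65*(-28 + 3*(260*(1/36)))) = -5244*63/(65*(-28 + 3*(65/9))) = -5244*63/(65*(-28 + 65/3)) = -5244/((1/7)*(65/9)*(-19/3)) = -5244/(-1235/189) = -5244*(-189/1235) = 52164/65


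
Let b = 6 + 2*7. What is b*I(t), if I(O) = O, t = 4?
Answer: 80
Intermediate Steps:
b = 20 (b = 6 + 14 = 20)
b*I(t) = 20*4 = 80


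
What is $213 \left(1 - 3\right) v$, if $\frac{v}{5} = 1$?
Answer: $-2130$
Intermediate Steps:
$v = 5$ ($v = 5 \cdot 1 = 5$)
$213 \left(1 - 3\right) v = 213 \left(1 - 3\right) 5 = 213 \left(\left(-2\right) 5\right) = 213 \left(-10\right) = -2130$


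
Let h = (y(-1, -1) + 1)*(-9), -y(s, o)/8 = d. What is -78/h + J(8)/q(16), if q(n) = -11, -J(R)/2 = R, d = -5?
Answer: 2254/1353 ≈ 1.6659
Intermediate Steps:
J(R) = -2*R
y(s, o) = 40 (y(s, o) = -8*(-5) = 40)
h = -369 (h = (40 + 1)*(-9) = 41*(-9) = -369)
-78/h + J(8)/q(16) = -78/(-369) - 2*8/(-11) = -78*(-1/369) - 16*(-1/11) = 26/123 + 16/11 = 2254/1353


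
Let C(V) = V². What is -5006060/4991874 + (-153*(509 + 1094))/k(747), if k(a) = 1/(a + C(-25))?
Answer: -839871191904106/2495937 ≈ -3.3650e+8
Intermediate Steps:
k(a) = 1/(625 + a) (k(a) = 1/(a + (-25)²) = 1/(a + 625) = 1/(625 + a))
-5006060/4991874 + (-153*(509 + 1094))/k(747) = -5006060/4991874 + (-153*(509 + 1094))/(1/(625 + 747)) = -5006060*1/4991874 + (-153*1603)/(1/1372) = -2503030/2495937 - 245259/1/1372 = -2503030/2495937 - 245259*1372 = -2503030/2495937 - 336495348 = -839871191904106/2495937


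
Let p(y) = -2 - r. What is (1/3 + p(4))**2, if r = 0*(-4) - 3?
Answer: 16/9 ≈ 1.7778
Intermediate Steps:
r = -3 (r = 0 - 3 = -3)
p(y) = 1 (p(y) = -2 - 1*(-3) = -2 + 3 = 1)
(1/3 + p(4))**2 = (1/3 + 1)**2 = (4/3)**2 = 16/9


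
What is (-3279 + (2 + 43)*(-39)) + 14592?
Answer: 9558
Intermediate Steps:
(-3279 + (2 + 43)*(-39)) + 14592 = (-3279 + 45*(-39)) + 14592 = (-3279 - 1755) + 14592 = -5034 + 14592 = 9558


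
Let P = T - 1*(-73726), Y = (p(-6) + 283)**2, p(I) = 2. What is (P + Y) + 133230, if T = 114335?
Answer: 402516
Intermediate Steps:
Y = 81225 (Y = (2 + 283)**2 = 285**2 = 81225)
P = 188061 (P = 114335 - 1*(-73726) = 114335 + 73726 = 188061)
(P + Y) + 133230 = (188061 + 81225) + 133230 = 269286 + 133230 = 402516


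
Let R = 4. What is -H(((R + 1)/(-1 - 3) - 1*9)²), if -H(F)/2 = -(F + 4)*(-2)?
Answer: 1745/4 ≈ 436.25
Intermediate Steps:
H(F) = -16 - 4*F (H(F) = -2*(-(F + 4))*(-2) = -2*(-(4 + F))*(-2) = -2*(-4 - F)*(-2) = -2*(8 + 2*F) = -16 - 4*F)
-H(((R + 1)/(-1 - 3) - 1*9)²) = -(-16 - 4*((4 + 1)/(-1 - 3) - 1*9)²) = -(-16 - 4*(5/(-4) - 9)²) = -(-16 - 4*(5*(-¼) - 9)²) = -(-16 - 4*(-5/4 - 9)²) = -(-16 - 4*(-41/4)²) = -(-16 - 4*1681/16) = -(-16 - 1681/4) = -1*(-1745/4) = 1745/4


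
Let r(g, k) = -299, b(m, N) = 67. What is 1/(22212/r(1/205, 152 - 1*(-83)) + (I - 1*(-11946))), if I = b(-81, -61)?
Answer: 299/3569675 ≈ 8.3761e-5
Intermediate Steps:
I = 67
1/(22212/r(1/205, 152 - 1*(-83)) + (I - 1*(-11946))) = 1/(22212/(-299) + (67 - 1*(-11946))) = 1/(22212*(-1/299) + (67 + 11946)) = 1/(-22212/299 + 12013) = 1/(3569675/299) = 299/3569675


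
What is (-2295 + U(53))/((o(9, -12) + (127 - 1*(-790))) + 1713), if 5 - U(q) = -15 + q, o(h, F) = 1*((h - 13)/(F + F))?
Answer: -13968/15781 ≈ -0.88511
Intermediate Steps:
o(h, F) = (-13 + h)/(2*F) (o(h, F) = 1*((-13 + h)/((2*F))) = 1*((-13 + h)*(1/(2*F))) = 1*((-13 + h)/(2*F)) = (-13 + h)/(2*F))
U(q) = 20 - q (U(q) = 5 - (-15 + q) = 5 + (15 - q) = 20 - q)
(-2295 + U(53))/((o(9, -12) + (127 - 1*(-790))) + 1713) = (-2295 + (20 - 1*53))/(((½)*(-13 + 9)/(-12) + (127 - 1*(-790))) + 1713) = (-2295 + (20 - 53))/(((½)*(-1/12)*(-4) + (127 + 790)) + 1713) = (-2295 - 33)/((⅙ + 917) + 1713) = -2328/(5503/6 + 1713) = -2328/15781/6 = -2328*6/15781 = -13968/15781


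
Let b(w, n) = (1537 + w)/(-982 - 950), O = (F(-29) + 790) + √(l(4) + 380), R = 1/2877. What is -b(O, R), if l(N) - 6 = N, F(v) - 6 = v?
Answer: 192/161 + √390/1932 ≈ 1.2028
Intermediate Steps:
F(v) = 6 + v
l(N) = 6 + N
R = 1/2877 ≈ 0.00034758
O = 767 + √390 (O = ((6 - 29) + 790) + √((6 + 4) + 380) = (-23 + 790) + √(10 + 380) = 767 + √390 ≈ 786.75)
b(w, n) = -1537/1932 - w/1932 (b(w, n) = (1537 + w)/(-1932) = (1537 + w)*(-1/1932) = -1537/1932 - w/1932)
-b(O, R) = -(-1537/1932 - (767 + √390)/1932) = -(-1537/1932 + (-767/1932 - √390/1932)) = -(-192/161 - √390/1932) = 192/161 + √390/1932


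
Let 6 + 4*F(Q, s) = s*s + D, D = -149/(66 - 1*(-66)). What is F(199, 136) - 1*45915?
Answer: -21802589/528 ≈ -41293.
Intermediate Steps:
D = -149/132 (D = -149/(66 + 66) = -149/132 ≈ -1.1288)
F(Q, s) = -941/528 + s²/4 (F(Q, s) = -3/2 + (s*s - 149/132)/4 = -3/2 + (s² - 149/132)/4 = -3/2 + (-149/132 + s²)/4 = -3/2 + (-149/528 + s²/4) = -941/528 + s²/4)
F(199, 136) - 1*45915 = (-941/528 + (¼)*136²) - 1*45915 = (-941/528 + (¼)*18496) - 45915 = (-941/528 + 4624) - 45915 = 2440531/528 - 45915 = -21802589/528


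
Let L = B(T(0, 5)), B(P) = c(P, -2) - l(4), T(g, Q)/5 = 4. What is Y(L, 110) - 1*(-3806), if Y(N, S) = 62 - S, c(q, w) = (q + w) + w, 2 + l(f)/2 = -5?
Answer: 3758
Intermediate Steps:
l(f) = -14 (l(f) = -4 + 2*(-5) = -4 - 10 = -14)
c(q, w) = q + 2*w
T(g, Q) = 20 (T(g, Q) = 5*4 = 20)
B(P) = 10 + P (B(P) = (P + 2*(-2)) - 1*(-14) = (P - 4) + 14 = (-4 + P) + 14 = 10 + P)
L = 30 (L = 10 + 20 = 30)
Y(L, 110) - 1*(-3806) = (62 - 1*110) - 1*(-3806) = (62 - 110) + 3806 = -48 + 3806 = 3758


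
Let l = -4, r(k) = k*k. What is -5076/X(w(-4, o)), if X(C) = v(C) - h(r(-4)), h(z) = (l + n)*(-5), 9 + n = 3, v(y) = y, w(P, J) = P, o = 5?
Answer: 94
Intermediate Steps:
r(k) = k²
n = -6 (n = -9 + 3 = -6)
h(z) = 50 (h(z) = (-4 - 6)*(-5) = -10*(-5) = 50)
X(C) = -50 + C (X(C) = C - 1*50 = C - 50 = -50 + C)
-5076/X(w(-4, o)) = -5076/(-50 - 4) = -5076/(-54) = -5076*(-1/54) = 94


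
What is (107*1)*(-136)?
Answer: -14552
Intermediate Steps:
(107*1)*(-136) = 107*(-136) = -14552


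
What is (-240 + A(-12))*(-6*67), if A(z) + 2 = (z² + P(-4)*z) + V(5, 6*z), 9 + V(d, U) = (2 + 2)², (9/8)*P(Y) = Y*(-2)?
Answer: 70886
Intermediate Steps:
P(Y) = -16*Y/9 (P(Y) = 8*(Y*(-2))/9 = 8*(-2*Y)/9 = -16*Y/9)
V(d, U) = 7 (V(d, U) = -9 + (2 + 2)² = -9 + 4² = -9 + 16 = 7)
A(z) = 5 + z² + 64*z/9 (A(z) = -2 + ((z² + (-16/9*(-4))*z) + 7) = -2 + ((z² + 64*z/9) + 7) = -2 + (7 + z² + 64*z/9) = 5 + z² + 64*z/9)
(-240 + A(-12))*(-6*67) = (-240 + (5 + (-12)² + (64/9)*(-12)))*(-6*67) = (-240 + (5 + 144 - 256/3))*(-402) = (-240 + 191/3)*(-402) = -529/3*(-402) = 70886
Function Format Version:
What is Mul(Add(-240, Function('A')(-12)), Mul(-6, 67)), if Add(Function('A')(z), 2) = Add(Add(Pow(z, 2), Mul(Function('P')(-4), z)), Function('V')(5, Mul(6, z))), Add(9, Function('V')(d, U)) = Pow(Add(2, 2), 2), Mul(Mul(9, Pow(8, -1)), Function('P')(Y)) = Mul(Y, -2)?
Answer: 70886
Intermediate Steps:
Function('P')(Y) = Mul(Rational(-16, 9), Y) (Function('P')(Y) = Mul(Rational(8, 9), Mul(Y, -2)) = Mul(Rational(8, 9), Mul(-2, Y)) = Mul(Rational(-16, 9), Y))
Function('V')(d, U) = 7 (Function('V')(d, U) = Add(-9, Pow(Add(2, 2), 2)) = Add(-9, Pow(4, 2)) = Add(-9, 16) = 7)
Function('A')(z) = Add(5, Pow(z, 2), Mul(Rational(64, 9), z)) (Function('A')(z) = Add(-2, Add(Add(Pow(z, 2), Mul(Mul(Rational(-16, 9), -4), z)), 7)) = Add(-2, Add(Add(Pow(z, 2), Mul(Rational(64, 9), z)), 7)) = Add(-2, Add(7, Pow(z, 2), Mul(Rational(64, 9), z))) = Add(5, Pow(z, 2), Mul(Rational(64, 9), z)))
Mul(Add(-240, Function('A')(-12)), Mul(-6, 67)) = Mul(Add(-240, Add(5, Pow(-12, 2), Mul(Rational(64, 9), -12))), Mul(-6, 67)) = Mul(Add(-240, Add(5, 144, Rational(-256, 3))), -402) = Mul(Add(-240, Rational(191, 3)), -402) = Mul(Rational(-529, 3), -402) = 70886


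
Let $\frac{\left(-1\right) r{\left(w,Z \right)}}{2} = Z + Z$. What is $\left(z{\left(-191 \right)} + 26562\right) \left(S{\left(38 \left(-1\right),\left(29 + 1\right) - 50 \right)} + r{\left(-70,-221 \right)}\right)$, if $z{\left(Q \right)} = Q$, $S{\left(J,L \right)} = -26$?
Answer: $22626318$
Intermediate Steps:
$r{\left(w,Z \right)} = - 4 Z$ ($r{\left(w,Z \right)} = - 2 \left(Z + Z\right) = - 2 \cdot 2 Z = - 4 Z$)
$\left(z{\left(-191 \right)} + 26562\right) \left(S{\left(38 \left(-1\right),\left(29 + 1\right) - 50 \right)} + r{\left(-70,-221 \right)}\right) = \left(-191 + 26562\right) \left(-26 - -884\right) = 26371 \left(-26 + 884\right) = 26371 \cdot 858 = 22626318$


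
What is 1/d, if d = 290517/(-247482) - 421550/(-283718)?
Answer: 11702516346/3650189149 ≈ 3.2060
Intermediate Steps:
d = 3650189149/11702516346 (d = 290517*(-1/247482) - 421550*(-1/283718) = -96839/82494 + 210775/141859 = 3650189149/11702516346 ≈ 0.31191)
1/d = 1/(3650189149/11702516346) = 11702516346/3650189149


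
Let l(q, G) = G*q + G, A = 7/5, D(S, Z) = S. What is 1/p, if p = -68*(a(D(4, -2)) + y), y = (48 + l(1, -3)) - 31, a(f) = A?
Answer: -5/4216 ≈ -0.0011860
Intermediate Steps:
A = 7/5 (A = 7*(1/5) = 7/5 ≈ 1.4000)
l(q, G) = G + G*q
a(f) = 7/5
y = 11 (y = (48 - 3*(1 + 1)) - 31 = (48 - 3*2) - 31 = (48 - 6) - 31 = 42 - 31 = 11)
p = -4216/5 (p = -68*(7/5 + 11) = -68*62/5 = -4216/5 ≈ -843.20)
1/p = 1/(-4216/5) = -5/4216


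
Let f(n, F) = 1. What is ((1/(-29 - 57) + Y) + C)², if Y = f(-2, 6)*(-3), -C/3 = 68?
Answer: 316946809/7396 ≈ 42854.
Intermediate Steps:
C = -204 (C = -3*68 = -204)
Y = -3 (Y = 1*(-3) = -3)
((1/(-29 - 57) + Y) + C)² = ((1/(-29 - 57) - 3) - 204)² = ((1/(-86) - 3) - 204)² = ((-1/86 - 3) - 204)² = (-259/86 - 204)² = (-17803/86)² = 316946809/7396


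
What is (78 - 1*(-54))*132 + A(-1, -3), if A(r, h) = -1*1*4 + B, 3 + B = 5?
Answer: 17422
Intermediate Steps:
B = 2 (B = -3 + 5 = 2)
A(r, h) = -2 (A(r, h) = -1*1*4 + 2 = -1*4 + 2 = -4 + 2 = -2)
(78 - 1*(-54))*132 + A(-1, -3) = (78 - 1*(-54))*132 - 2 = (78 + 54)*132 - 2 = 132*132 - 2 = 17424 - 2 = 17422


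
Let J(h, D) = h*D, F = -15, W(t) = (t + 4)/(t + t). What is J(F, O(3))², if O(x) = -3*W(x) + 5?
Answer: 2025/4 ≈ 506.25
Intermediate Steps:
W(t) = (4 + t)/(2*t) (W(t) = (4 + t)/((2*t)) = (4 + t)*(1/(2*t)) = (4 + t)/(2*t))
O(x) = 5 - 3*(4 + x)/(2*x) (O(x) = -3*(4 + x)/(2*x) + 5 = 5 - 3*(4 + x)/(2*x))
J(h, D) = D*h
J(F, O(3))² = ((7/2 - 6/3)*(-15))² = ((7/2 - 6*⅓)*(-15))² = ((7/2 - 2)*(-15))² = ((3/2)*(-15))² = (-45/2)² = 2025/4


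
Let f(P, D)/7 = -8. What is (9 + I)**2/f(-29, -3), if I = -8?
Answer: -1/56 ≈ -0.017857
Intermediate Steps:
f(P, D) = -56 (f(P, D) = 7*(-8) = -56)
(9 + I)**2/f(-29, -3) = (9 - 8)**2/(-56) = 1**2*(-1/56) = 1*(-1/56) = -1/56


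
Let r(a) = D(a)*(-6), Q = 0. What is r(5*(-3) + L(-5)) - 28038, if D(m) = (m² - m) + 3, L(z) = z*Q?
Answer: -29496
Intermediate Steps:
L(z) = 0 (L(z) = z*0 = 0)
D(m) = 3 + m² - m
r(a) = -18 - 6*a² + 6*a (r(a) = (3 + a² - a)*(-6) = -18 - 6*a² + 6*a)
r(5*(-3) + L(-5)) - 28038 = (-18 - 6*(5*(-3) + 0)² + 6*(5*(-3) + 0)) - 28038 = (-18 - 6*(-15 + 0)² + 6*(-15 + 0)) - 28038 = (-18 - 6*(-15)² + 6*(-15)) - 28038 = (-18 - 6*225 - 90) - 28038 = (-18 - 1350 - 90) - 28038 = -1458 - 28038 = -29496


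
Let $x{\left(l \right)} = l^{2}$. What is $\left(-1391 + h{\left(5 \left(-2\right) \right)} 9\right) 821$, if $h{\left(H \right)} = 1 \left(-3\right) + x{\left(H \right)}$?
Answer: $-425278$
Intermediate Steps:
$h{\left(H \right)} = -3 + H^{2}$ ($h{\left(H \right)} = 1 \left(-3\right) + H^{2} = -3 + H^{2}$)
$\left(-1391 + h{\left(5 \left(-2\right) \right)} 9\right) 821 = \left(-1391 + \left(-3 + \left(5 \left(-2\right)\right)^{2}\right) 9\right) 821 = \left(-1391 + \left(-3 + \left(-10\right)^{2}\right) 9\right) 821 = \left(-1391 + \left(-3 + 100\right) 9\right) 821 = \left(-1391 + 97 \cdot 9\right) 821 = \left(-1391 + 873\right) 821 = \left(-518\right) 821 = -425278$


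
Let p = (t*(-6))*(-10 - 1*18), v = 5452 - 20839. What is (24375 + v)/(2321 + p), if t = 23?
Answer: 8988/6185 ≈ 1.4532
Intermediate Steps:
v = -15387
p = 3864 (p = (23*(-6))*(-10 - 1*18) = -138*(-10 - 18) = -138*(-28) = 3864)
(24375 + v)/(2321 + p) = (24375 - 15387)/(2321 + 3864) = 8988/6185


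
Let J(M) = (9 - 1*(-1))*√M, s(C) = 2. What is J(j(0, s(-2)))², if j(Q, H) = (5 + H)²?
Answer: 4900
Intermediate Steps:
J(M) = 10*√M (J(M) = (9 + 1)*√M = 10*√M)
J(j(0, s(-2)))² = (10*√((5 + 2)²))² = (10*√(7²))² = (10*√49)² = (10*7)² = 70² = 4900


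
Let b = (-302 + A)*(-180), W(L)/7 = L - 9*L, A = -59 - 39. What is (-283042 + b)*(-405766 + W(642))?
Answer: 93221050156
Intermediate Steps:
A = -98
W(L) = -56*L (W(L) = 7*(L - 9*L) = 7*(-8*L) = -56*L)
b = 72000 (b = (-302 - 98)*(-180) = -400*(-180) = 72000)
(-283042 + b)*(-405766 + W(642)) = (-283042 + 72000)*(-405766 - 56*642) = -211042*(-405766 - 35952) = -211042*(-441718) = 93221050156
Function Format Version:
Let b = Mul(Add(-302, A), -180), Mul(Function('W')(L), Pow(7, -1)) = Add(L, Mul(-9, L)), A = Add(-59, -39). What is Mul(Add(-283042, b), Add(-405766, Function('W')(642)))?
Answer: 93221050156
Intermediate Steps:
A = -98
Function('W')(L) = Mul(-56, L) (Function('W')(L) = Mul(7, Add(L, Mul(-9, L))) = Mul(7, Mul(-8, L)) = Mul(-56, L))
b = 72000 (b = Mul(Add(-302, -98), -180) = Mul(-400, -180) = 72000)
Mul(Add(-283042, b), Add(-405766, Function('W')(642))) = Mul(Add(-283042, 72000), Add(-405766, Mul(-56, 642))) = Mul(-211042, Add(-405766, -35952)) = Mul(-211042, -441718) = 93221050156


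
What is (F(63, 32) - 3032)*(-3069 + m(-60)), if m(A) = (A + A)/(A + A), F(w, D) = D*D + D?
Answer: 6062368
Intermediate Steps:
F(w, D) = D + D² (F(w, D) = D² + D = D + D²)
m(A) = 1 (m(A) = (2*A)/((2*A)) = (2*A)*(1/(2*A)) = 1)
(F(63, 32) - 3032)*(-3069 + m(-60)) = (32*(1 + 32) - 3032)*(-3069 + 1) = (32*33 - 3032)*(-3068) = (1056 - 3032)*(-3068) = -1976*(-3068) = 6062368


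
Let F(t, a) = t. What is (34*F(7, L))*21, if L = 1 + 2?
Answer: 4998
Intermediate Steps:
L = 3
(34*F(7, L))*21 = (34*7)*21 = 238*21 = 4998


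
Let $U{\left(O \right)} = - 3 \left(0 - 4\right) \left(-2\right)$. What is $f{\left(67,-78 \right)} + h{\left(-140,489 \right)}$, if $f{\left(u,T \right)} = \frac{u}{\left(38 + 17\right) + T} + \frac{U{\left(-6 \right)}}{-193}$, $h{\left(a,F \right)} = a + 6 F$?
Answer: $\frac{12390187}{4439} \approx 2791.2$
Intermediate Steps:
$U{\left(O \right)} = -24$ ($U{\left(O \right)} = \left(-3\right) \left(-4\right) \left(-2\right) = 12 \left(-2\right) = -24$)
$f{\left(u,T \right)} = \frac{24}{193} + \frac{u}{55 + T}$ ($f{\left(u,T \right)} = \frac{u}{\left(38 + 17\right) + T} - \frac{24}{-193} = \frac{u}{55 + T} - - \frac{24}{193} = \frac{u}{55 + T} + \frac{24}{193} = \frac{24}{193} + \frac{u}{55 + T}$)
$f{\left(67,-78 \right)} + h{\left(-140,489 \right)} = \frac{1320 + 24 \left(-78\right) + 193 \cdot 67}{193 \left(55 - 78\right)} + \left(-140 + 6 \cdot 489\right) = \frac{1320 - 1872 + 12931}{193 \left(-23\right)} + \left(-140 + 2934\right) = \frac{1}{193} \left(- \frac{1}{23}\right) 12379 + 2794 = - \frac{12379}{4439} + 2794 = \frac{12390187}{4439}$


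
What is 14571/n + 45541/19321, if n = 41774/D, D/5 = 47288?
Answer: 33282989336887/403557727 ≈ 82474.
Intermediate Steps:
D = 236440 (D = 5*47288 = 236440)
n = 20887/118220 (n = 41774/236440 = 41774*(1/236440) = 20887/118220 ≈ 0.17668)
14571/n + 45541/19321 = 14571/(20887/118220) + 45541/19321 = 14571*(118220/20887) + 45541*(1/19321) = 1722583620/20887 + 45541/19321 = 33282989336887/403557727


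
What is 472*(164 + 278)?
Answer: 208624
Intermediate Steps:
472*(164 + 278) = 472*442 = 208624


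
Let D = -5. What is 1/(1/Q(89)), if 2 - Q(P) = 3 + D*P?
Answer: 444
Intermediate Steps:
Q(P) = -1 + 5*P (Q(P) = 2 - (3 - 5*P) = 2 + (-3 + 5*P) = -1 + 5*P)
1/(1/Q(89)) = 1/(1/(-1 + 5*89)) = 1/(1/(-1 + 445)) = 1/(1/444) = 444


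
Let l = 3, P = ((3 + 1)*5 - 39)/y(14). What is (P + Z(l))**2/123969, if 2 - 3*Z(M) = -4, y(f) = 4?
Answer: 121/1983504 ≈ 6.1003e-5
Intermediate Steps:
P = -19/4 (P = ((3 + 1)*5 - 39)/4 = (4*5 - 39)*(1/4) = (20 - 39)*(1/4) = -19*1/4 = -19/4 ≈ -4.7500)
Z(M) = 2 (Z(M) = 2/3 - 1/3*(-4) = 2/3 + 4/3 = 2)
(P + Z(l))**2/123969 = (-19/4 + 2)**2/123969 = (-11/4)**2*(1/123969) = (121/16)*(1/123969) = 121/1983504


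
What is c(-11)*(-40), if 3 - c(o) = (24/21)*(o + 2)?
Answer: -3720/7 ≈ -531.43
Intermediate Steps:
c(o) = 5/7 - 8*o/7 (c(o) = 3 - 24/21*(o + 2) = 3 - 24*(1/21)*(2 + o) = 3 - 8*(2 + o)/7 = 3 - (16/7 + 8*o/7) = 3 + (-16/7 - 8*o/7) = 5/7 - 8*o/7)
c(-11)*(-40) = (5/7 - 8/7*(-11))*(-40) = (5/7 + 88/7)*(-40) = (93/7)*(-40) = -3720/7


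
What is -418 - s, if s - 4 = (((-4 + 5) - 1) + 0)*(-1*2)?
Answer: -422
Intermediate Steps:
s = 4 (s = 4 + (((-4 + 5) - 1) + 0)*(-1*2) = 4 + ((1 - 1) + 0)*(-2) = 4 + (0 + 0)*(-2) = 4 + 0*(-2) = 4 + 0 = 4)
-418 - s = -418 - 1*4 = -418 - 4 = -422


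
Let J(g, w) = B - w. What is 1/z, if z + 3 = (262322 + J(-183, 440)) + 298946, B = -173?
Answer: 1/560652 ≈ 1.7836e-6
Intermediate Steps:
J(g, w) = -173 - w
z = 560652 (z = -3 + ((262322 + (-173 - 1*440)) + 298946) = -3 + ((262322 + (-173 - 440)) + 298946) = -3 + ((262322 - 613) + 298946) = -3 + (261709 + 298946) = -3 + 560655 = 560652)
1/z = 1/560652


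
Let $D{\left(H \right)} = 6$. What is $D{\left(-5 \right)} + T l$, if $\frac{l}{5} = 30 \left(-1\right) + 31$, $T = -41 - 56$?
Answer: $-479$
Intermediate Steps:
$T = -97$
$l = 5$ ($l = 5 \left(30 \left(-1\right) + 31\right) = 5 \left(-30 + 31\right) = 5 \cdot 1 = 5$)
$D{\left(-5 \right)} + T l = 6 - 485 = -479$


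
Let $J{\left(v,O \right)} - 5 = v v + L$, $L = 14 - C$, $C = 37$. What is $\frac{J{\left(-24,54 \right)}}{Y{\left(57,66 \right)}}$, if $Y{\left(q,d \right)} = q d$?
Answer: $\frac{31}{209} \approx 0.14833$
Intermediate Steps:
$L = -23$ ($L = 14 - 37 = -23$)
$J{\left(v,O \right)} = -18 + v^{2}$ ($J{\left(v,O \right)} = 5 + \left(v v - 23\right) = 5 + \left(v^{2} - 23\right) = 5 + \left(-23 + v^{2}\right) = -18 + v^{2}$)
$Y{\left(q,d \right)} = d q$
$\frac{J{\left(-24,54 \right)}}{Y{\left(57,66 \right)}} = \frac{-18 + \left(-24\right)^{2}}{66 \cdot 57} = \frac{-18 + 576}{3762} = 558 \cdot \frac{1}{3762} = \frac{31}{209}$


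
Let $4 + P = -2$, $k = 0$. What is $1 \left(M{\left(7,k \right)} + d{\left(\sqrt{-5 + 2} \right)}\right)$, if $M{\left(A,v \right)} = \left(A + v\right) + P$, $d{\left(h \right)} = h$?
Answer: $1 + i \sqrt{3} \approx 1.0 + 1.732 i$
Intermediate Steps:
$P = -6$ ($P = -4 - 2 = -6$)
$M{\left(A,v \right)} = -6 + A + v$ ($M{\left(A,v \right)} = \left(A + v\right) - 6 = -6 + A + v$)
$1 \left(M{\left(7,k \right)} + d{\left(\sqrt{-5 + 2} \right)}\right) = 1 \left(\left(-6 + 7 + 0\right) + \sqrt{-5 + 2}\right) = 1 \left(1 + \sqrt{-3}\right) = 1 \left(1 + i \sqrt{3}\right) = 1 + i \sqrt{3}$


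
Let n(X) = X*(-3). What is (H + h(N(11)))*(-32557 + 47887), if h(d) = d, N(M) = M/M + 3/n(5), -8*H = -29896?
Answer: 57300474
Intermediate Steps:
H = 3737 (H = -⅛*(-29896) = 3737)
n(X) = -3*X
N(M) = ⅘ (N(M) = M/M + 3/((-3*5)) = 1 + 3/(-15) = 1 + 3*(-1/15) = 1 - ⅕ = ⅘)
(H + h(N(11)))*(-32557 + 47887) = (3737 + ⅘)*(-32557 + 47887) = (18689/5)*15330 = 57300474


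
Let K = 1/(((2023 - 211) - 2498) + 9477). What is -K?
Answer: -1/8791 ≈ -0.00011375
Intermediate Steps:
K = 1/8791 (K = 1/((1812 - 2498) + 9477) = 1/(-686 + 9477) = 1/8791 ≈ 0.00011375)
-K = -1*1/8791 = -1/8791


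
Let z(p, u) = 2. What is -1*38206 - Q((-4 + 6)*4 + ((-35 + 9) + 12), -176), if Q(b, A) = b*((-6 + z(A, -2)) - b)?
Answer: -38194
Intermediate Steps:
Q(b, A) = b*(-4 - b) (Q(b, A) = b*((-6 + 2) - b) = b*(-4 - b))
-1*38206 - Q((-4 + 6)*4 + ((-35 + 9) + 12), -176) = -1*38206 - (-1)*((-4 + 6)*4 + ((-35 + 9) + 12))*(4 + ((-4 + 6)*4 + ((-35 + 9) + 12))) = -38206 - (-1)*(2*4 + (-26 + 12))*(4 + (2*4 + (-26 + 12))) = -38206 - (-1)*(8 - 14)*(4 + (8 - 14)) = -38206 - (-1)*(-6)*(4 - 6) = -38206 - (-1)*(-6)*(-2) = -38206 - 1*(-12) = -38206 + 12 = -38194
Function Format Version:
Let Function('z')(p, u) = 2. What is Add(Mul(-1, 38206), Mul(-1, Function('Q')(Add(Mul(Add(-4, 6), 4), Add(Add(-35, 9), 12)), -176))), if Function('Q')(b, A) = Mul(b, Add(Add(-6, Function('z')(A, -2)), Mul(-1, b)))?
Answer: -38194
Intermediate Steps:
Function('Q')(b, A) = Mul(b, Add(-4, Mul(-1, b))) (Function('Q')(b, A) = Mul(b, Add(Add(-6, 2), Mul(-1, b))) = Mul(b, Add(-4, Mul(-1, b))))
Add(Mul(-1, 38206), Mul(-1, Function('Q')(Add(Mul(Add(-4, 6), 4), Add(Add(-35, 9), 12)), -176))) = Add(Mul(-1, 38206), Mul(-1, Mul(-1, Add(Mul(Add(-4, 6), 4), Add(Add(-35, 9), 12)), Add(4, Add(Mul(Add(-4, 6), 4), Add(Add(-35, 9), 12)))))) = Add(-38206, Mul(-1, Mul(-1, Add(Mul(2, 4), Add(-26, 12)), Add(4, Add(Mul(2, 4), Add(-26, 12)))))) = Add(-38206, Mul(-1, Mul(-1, Add(8, -14), Add(4, Add(8, -14))))) = Add(-38206, Mul(-1, Mul(-1, -6, Add(4, -6)))) = Add(-38206, Mul(-1, Mul(-1, -6, -2))) = Add(-38206, Mul(-1, -12)) = Add(-38206, 12) = -38194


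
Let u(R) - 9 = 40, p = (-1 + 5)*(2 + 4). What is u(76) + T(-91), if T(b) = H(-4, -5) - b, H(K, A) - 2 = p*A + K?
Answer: 18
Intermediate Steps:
p = 24 (p = 4*6 = 24)
u(R) = 49 (u(R) = 9 + 40 = 49)
H(K, A) = 2 + K + 24*A (H(K, A) = 2 + (24*A + K) = 2 + (K + 24*A) = 2 + K + 24*A)
T(b) = -122 - b (T(b) = (2 - 4 + 24*(-5)) - b = (2 - 4 - 120) - b = -122 - b)
u(76) + T(-91) = 49 + (-122 - 1*(-91)) = 49 + (-122 + 91) = 49 - 31 = 18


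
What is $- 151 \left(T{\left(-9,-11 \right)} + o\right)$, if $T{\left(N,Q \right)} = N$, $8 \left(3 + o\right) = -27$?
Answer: $\frac{18573}{8} \approx 2321.6$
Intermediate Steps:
$o = - \frac{51}{8}$ ($o = -3 + \frac{1}{8} \left(-27\right) = -3 - \frac{27}{8} = - \frac{51}{8} \approx -6.375$)
$- 151 \left(T{\left(-9,-11 \right)} + o\right) = - 151 \left(-9 - \frac{51}{8}\right) = \left(-151\right) \left(- \frac{123}{8}\right) = \frac{18573}{8}$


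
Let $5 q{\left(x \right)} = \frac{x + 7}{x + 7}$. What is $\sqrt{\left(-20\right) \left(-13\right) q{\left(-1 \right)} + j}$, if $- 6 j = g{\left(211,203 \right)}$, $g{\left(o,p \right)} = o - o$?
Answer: $2 \sqrt{13} \approx 7.2111$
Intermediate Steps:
$q{\left(x \right)} = \frac{1}{5}$ ($q{\left(x \right)} = \frac{\left(x + 7\right) \frac{1}{x + 7}}{5} = \frac{\left(7 + x\right) \frac{1}{7 + x}}{5} = \frac{1}{5} \cdot 1 = \frac{1}{5}$)
$g{\left(o,p \right)} = 0$
$j = 0$ ($j = \left(- \frac{1}{6}\right) 0 = 0$)
$\sqrt{\left(-20\right) \left(-13\right) q{\left(-1 \right)} + j} = \sqrt{\left(-20\right) \left(-13\right) \frac{1}{5} + 0} = \sqrt{260 \cdot \frac{1}{5} + 0} = \sqrt{52 + 0} = \sqrt{52} = 2 \sqrt{13}$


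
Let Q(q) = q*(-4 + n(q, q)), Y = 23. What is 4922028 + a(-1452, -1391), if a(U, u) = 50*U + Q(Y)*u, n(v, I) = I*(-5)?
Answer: 8656595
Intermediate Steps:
n(v, I) = -5*I
Q(q) = q*(-4 - 5*q)
a(U, u) = -2737*u + 50*U (a(U, u) = 50*U + (-1*23*(4 + 5*23))*u = 50*U + (-1*23*(4 + 115))*u = 50*U + (-1*23*119)*u = 50*U - 2737*u = -2737*u + 50*U)
4922028 + a(-1452, -1391) = 4922028 + (-2737*(-1391) + 50*(-1452)) = 4922028 + (3807167 - 72600) = 4922028 + 3734567 = 8656595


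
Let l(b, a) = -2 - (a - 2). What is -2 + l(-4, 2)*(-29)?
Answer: 56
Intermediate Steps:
l(b, a) = -a (l(b, a) = -2 - (-2 + a) = -2 + (2 - a) = -a)
-2 + l(-4, 2)*(-29) = -2 - 1*2*(-29) = -2 - 2*(-29) = -2 + 58 = 56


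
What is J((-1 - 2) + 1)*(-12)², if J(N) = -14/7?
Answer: -288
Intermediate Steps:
J(N) = -2 (J(N) = -14*⅐ = -2)
J((-1 - 2) + 1)*(-12)² = -2*(-12)² = -2*144 = -288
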